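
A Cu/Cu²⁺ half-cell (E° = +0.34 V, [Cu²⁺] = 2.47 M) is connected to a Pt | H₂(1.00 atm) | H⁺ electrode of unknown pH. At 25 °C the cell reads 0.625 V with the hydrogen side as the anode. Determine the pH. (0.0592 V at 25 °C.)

E°_cell = 0.34 V and n = 2.
log Q = n(E° − E)/0.0592 = 2×(0.34 − 0.625)/0.0592 = -9.628.
With Q = [H⁺]^2 / ([Cu²⁺]·P(H₂)), solving for [H⁺] gives log[H⁺] = -4.618, so pH = 4.62.

pH = 4.62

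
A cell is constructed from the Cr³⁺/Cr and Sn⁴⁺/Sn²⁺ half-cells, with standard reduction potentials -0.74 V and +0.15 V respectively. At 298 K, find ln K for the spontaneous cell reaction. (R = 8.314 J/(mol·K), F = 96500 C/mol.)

E°_cell = +0.15 − (-0.74) = 0.89 V, with n = 6 electrons transferred.
At equilibrium E = 0, so the Nernst equation gives ln K = nFE°/RT = (6)(96500)(0.89)/((8.314)(298)) = 207.99.

ln K = 208.0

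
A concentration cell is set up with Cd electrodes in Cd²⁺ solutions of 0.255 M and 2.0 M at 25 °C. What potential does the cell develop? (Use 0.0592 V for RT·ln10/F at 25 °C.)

0.026 V

Both half-cells are Cd²⁺/Cd, so E°_cell = 0. The concentrated side is the cathode; the cell reaction moves Cd²⁺ from high to low concentration with n = 2.
Q = [Cd²⁺]_dilute/[Cd²⁺]_conc = 0.255/2.0 = 0.127.
E = 0 − (0.0592/2) log Q = −(0.0592/2)(-0.894) = 0.0265 V.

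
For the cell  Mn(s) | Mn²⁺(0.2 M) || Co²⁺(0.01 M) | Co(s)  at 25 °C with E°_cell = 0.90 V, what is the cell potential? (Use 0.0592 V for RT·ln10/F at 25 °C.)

Balancing electrons gives n = 2; the reaction quotient is Q = [Mn²⁺]/[Co²⁺] = 20.0.
At 25 °C, E = E° − (0.0592/n) log Q = 0.90 − (0.0592/2)(1.301) = 0.900 − 0.039 = 0.861 V.

0.861 V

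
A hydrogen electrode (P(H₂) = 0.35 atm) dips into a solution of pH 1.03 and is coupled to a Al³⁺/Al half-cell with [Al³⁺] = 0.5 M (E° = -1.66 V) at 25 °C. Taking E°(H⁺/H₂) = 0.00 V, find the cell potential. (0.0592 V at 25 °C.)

The hydrogen couple is the cathode, so E°_cell = 1.66 V; n = 6.
[H⁺] = 10^(−1.03) = 0.093 M, and Q = [Al³⁺]^2·P(H₂)^3 / [H⁺]^6 = 1.62 × 10^4.
E = E° − (0.0592/6) log Q = 1.66 − (0.0592/6)(4.210) = 1.618 V.

1.62 V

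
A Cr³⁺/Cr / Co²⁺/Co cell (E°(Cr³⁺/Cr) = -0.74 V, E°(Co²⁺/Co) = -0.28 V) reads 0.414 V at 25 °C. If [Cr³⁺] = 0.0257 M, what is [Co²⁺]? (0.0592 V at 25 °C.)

0.0024 M

From the Nernst equation, log Q = n(E° − E)/0.0592 = 6(0.46 − 0.414)/0.0592 = 4.662, so Q = 4.59 × 10^4.
With Q = [Cr³⁺]^2/[Co²⁺]^3 and the known concentrations, [Co²⁺]^3 in the denominator gives [Co²⁺] = 0.0024 M.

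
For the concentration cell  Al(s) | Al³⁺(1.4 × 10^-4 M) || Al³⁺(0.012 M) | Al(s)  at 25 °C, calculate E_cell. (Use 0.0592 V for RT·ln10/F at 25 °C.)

0.038 V

Both half-cells are Al³⁺/Al, so E°_cell = 0. The concentrated side is the cathode; the cell reaction moves Al³⁺ from high to low concentration with n = 3.
Q = [Al³⁺]_dilute/[Al³⁺]_conc = 1.4 × 10^-4/0.012 = 0.0117.
E = 0 − (0.0592/3) log Q = −(0.0592/3)(-1.933) = 0.0381 V.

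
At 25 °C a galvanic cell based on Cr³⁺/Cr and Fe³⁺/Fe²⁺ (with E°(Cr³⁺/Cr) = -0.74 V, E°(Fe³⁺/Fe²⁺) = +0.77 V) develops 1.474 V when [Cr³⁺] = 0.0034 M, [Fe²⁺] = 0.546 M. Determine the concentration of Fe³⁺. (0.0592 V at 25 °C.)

0.02 M

From the Nernst equation, log Q = n(E° − E)/0.0592 = 3(1.51 − 1.474)/0.0592 = 1.824, so Q = 66.7.
With Q = [Cr³⁺]·[Fe²⁺]^3/[Fe³⁺]^3 and the known concentrations, [Fe³⁺]^3 in the denominator gives [Fe³⁺] = 0.02 M.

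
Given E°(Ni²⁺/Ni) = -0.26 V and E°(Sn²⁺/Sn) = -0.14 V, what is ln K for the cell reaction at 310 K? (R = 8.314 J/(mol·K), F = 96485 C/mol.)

E°_cell = -0.14 − (-0.26) = 0.12 V, with n = 2 electrons transferred.
At equilibrium E = 0, so the Nernst equation gives ln K = nFE°/RT = (2)(96485)(0.12)/((8.314)(310)) = 8.98.

ln K = 9.0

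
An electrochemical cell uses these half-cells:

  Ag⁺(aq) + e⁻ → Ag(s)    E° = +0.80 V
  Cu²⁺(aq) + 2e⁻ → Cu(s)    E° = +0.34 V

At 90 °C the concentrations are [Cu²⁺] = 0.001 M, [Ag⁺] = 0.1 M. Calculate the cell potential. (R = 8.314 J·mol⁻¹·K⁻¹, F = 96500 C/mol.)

0.496 V

The Ag⁺/Ag couple has the higher reduction potential and acts as the cathode, so E°_cell = +0.80 − (+0.34) = 0.46 V.
Balancing electrons gives n = 2; the reaction quotient is Q = [Cu²⁺]/[Ag⁺]^2 = 0.100.
E = E° − (RT/nF) ln Q = 0.46 − (8.314×363)/(2×96500) × (-2.303) = 0.460 + 0.036 = 0.496 V.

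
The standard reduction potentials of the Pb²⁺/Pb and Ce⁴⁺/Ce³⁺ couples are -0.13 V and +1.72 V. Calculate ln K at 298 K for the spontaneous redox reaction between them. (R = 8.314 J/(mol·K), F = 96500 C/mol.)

E°_cell = +1.72 − (-0.13) = 1.85 V, with n = 2 electrons transferred.
At equilibrium E = 0, so the Nernst equation gives ln K = nFE°/RT = (2)(96500)(1.85)/((8.314)(298)) = 144.11.

ln K = 144.1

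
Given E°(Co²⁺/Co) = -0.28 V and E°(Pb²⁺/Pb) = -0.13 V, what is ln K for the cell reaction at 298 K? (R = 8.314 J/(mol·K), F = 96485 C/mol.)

ln K = 11.7

E°_cell = -0.13 − (-0.28) = 0.15 V, with n = 2 electrons transferred.
At equilibrium E = 0, so the Nernst equation gives ln K = nFE°/RT = (2)(96485)(0.15)/((8.314)(298)) = 11.68.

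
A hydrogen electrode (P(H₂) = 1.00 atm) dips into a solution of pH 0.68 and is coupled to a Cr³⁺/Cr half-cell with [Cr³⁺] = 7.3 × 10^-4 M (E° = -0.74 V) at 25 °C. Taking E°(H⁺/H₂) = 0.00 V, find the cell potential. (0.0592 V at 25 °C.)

The hydrogen couple is the cathode, so E°_cell = 0.74 V; n = 6.
[H⁺] = 10^(−0.68) = 0.21 M, and Q = [Cr³⁺]^2·P(H₂)^3 / [H⁺]^6 = 0.00641.
E = E° − (0.0592/6) log Q = 0.74 − (0.0592/6)(-2.193) = 0.762 V.

0.76 V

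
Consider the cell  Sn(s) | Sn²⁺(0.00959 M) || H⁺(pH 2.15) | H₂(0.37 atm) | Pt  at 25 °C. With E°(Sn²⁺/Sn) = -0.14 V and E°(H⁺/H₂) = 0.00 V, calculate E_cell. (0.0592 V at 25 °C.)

The hydrogen couple is the cathode, so E°_cell = 0.14 V; n = 2.
[H⁺] = 10^(−2.15) = 0.0071 M, and Q = [Sn²⁺]·P(H₂) / [H⁺]^2 = 70.8.
E = E° − (0.0592/2) log Q = 0.14 − (0.0592/2)(1.850) = 0.085 V.

0.085 V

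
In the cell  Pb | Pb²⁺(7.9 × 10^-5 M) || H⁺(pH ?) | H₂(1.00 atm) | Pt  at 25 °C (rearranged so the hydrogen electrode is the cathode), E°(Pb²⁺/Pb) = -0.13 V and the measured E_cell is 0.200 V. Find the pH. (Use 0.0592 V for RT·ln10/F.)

E°_cell = 0.13 V and n = 2.
log Q = n(E° − E)/0.0592 = 2×(0.13 − 0.200)/0.0592 = -2.365.
With Q = [Pb²⁺]·P(H₂) / [H⁺]^2, solving for [H⁺] gives log[H⁺] = -0.869, so pH = 0.87.

pH = 0.87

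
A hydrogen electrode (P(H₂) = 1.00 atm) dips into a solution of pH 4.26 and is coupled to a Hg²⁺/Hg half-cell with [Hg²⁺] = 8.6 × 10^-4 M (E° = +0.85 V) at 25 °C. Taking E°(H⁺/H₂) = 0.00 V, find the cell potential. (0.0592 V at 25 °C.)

1.01 V

The Hg²⁺/Hg couple is the cathode, so E°_cell = 0.85 V; n = 2.
[H⁺] = 10^(−4.26) = 5.5 × 10^-5 M, and Q = [H⁺]^2 / ([Hg²⁺]·P(H₂)) = 3.51 × 10^-6.
E = E° − (0.0592/2) log Q = 0.85 − (0.0592/2)(-5.454) = 1.011 V.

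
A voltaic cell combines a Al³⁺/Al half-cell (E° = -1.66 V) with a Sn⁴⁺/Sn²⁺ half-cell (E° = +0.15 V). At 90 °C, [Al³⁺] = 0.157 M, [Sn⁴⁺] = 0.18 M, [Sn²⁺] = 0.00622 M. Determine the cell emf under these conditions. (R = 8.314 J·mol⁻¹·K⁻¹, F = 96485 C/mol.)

The Sn⁴⁺/Sn²⁺ couple has the higher reduction potential and acts as the cathode, so E°_cell = +0.15 − (-1.66) = 1.81 V.
Balancing electrons gives n = 6; the reaction quotient is Q = [Al³⁺]^2·[Sn²⁺]^3/[Sn⁴⁺]^3 = 1.02 × 10^-6.
E = E° − (RT/nF) ln Q = 1.81 − (8.314×363)/(6×96485) × (-13.799) = 1.810 + 0.072 = 1.882 V.

1.88 V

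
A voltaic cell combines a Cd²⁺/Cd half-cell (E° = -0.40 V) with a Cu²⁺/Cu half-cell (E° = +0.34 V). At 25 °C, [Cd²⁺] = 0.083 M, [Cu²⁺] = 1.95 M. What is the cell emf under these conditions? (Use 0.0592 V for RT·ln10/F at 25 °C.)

0.781 V

The Cu²⁺/Cu couple has the higher reduction potential and acts as the cathode, so E°_cell = +0.34 − (-0.40) = 0.74 V.
Balancing electrons gives n = 2; the reaction quotient is Q = [Cd²⁺]/[Cu²⁺] = 0.0426.
At 25 °C, E = E° − (0.0592/n) log Q = 0.74 − (0.0592/2)(-1.371) = 0.740 + 0.041 = 0.781 V.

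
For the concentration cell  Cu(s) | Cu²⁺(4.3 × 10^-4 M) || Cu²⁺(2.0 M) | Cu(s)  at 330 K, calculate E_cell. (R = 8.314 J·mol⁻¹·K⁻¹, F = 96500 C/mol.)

0.12 V

Both half-cells are Cu²⁺/Cu, so E°_cell = 0. The concentrated side is the cathode; the cell reaction moves Cu²⁺ from high to low concentration with n = 2.
Q = [Cu²⁺]_dilute/[Cu²⁺]_conc = 4.3 × 10^-4/2.0 = 2.15 × 10^-4.
E = 0 − (RT/nF) ln Q = −((8.314×330)/(2×96500))(-8.445) = 0.1201 V.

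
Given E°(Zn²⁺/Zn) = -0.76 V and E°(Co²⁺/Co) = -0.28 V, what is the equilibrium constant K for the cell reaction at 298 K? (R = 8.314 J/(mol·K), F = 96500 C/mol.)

1.7 × 10^16

E°_cell = -0.28 − (-0.76) = 0.48 V, with n = 2 electrons transferred.
At equilibrium E = 0, so the Nernst equation gives ln K = nFE°/RT = (2)(96500)(0.48)/((8.314)(298)) = 37.39.
K = e^37.39 = 1.7 × 10^16.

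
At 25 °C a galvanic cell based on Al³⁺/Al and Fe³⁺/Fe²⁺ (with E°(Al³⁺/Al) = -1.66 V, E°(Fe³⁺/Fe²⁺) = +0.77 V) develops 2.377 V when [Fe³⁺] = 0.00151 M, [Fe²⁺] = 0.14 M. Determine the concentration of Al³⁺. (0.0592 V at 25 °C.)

From the Nernst equation, log Q = n(E° − E)/0.0592 = 3(2.43 − 2.377)/0.0592 = 2.686, so Q = 485.
With Q = [Al³⁺]·[Fe²⁺]^3/[Fe³⁺]^3 and the known concentrations, [Al³⁺] in the numerator gives [Al³⁺] = 6.1 × 10^-4 M.

6.1 × 10^-4 M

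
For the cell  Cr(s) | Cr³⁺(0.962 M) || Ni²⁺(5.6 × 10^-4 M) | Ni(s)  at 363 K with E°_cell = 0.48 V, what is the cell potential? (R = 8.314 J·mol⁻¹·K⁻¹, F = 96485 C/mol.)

Balancing electrons gives n = 6; the reaction quotient is Q = [Cr³⁺]^2/[Ni²⁺]^3 = 5.27 × 10^9.
E = E° − (RT/nF) ln Q = 0.48 − (8.314×363)/(6×96485) × (22.385) = 0.480 − 0.117 = 0.363 V.

0.363 V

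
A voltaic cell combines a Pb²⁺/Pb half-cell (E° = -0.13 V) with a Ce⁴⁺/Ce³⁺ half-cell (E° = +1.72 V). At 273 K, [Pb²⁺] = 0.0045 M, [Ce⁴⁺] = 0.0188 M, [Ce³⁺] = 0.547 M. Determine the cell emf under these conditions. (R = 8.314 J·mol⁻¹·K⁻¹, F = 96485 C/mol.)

The Ce⁴⁺/Ce³⁺ couple has the higher reduction potential and acts as the cathode, so E°_cell = +1.72 − (-0.13) = 1.85 V.
Balancing electrons gives n = 2; the reaction quotient is Q = [Pb²⁺]·[Ce³⁺]^2/[Ce⁴⁺]^2 = 3.81.
E = E° − (RT/nF) ln Q = 1.85 − (8.314×273)/(2×96485) × (1.338) = 1.850 − 0.016 = 1.834 V.

1.83 V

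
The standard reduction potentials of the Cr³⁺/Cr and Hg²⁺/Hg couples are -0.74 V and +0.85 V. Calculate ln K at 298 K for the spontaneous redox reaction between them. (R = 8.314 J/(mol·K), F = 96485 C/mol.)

ln K = 371.5

E°_cell = +0.85 − (-0.74) = 1.59 V, with n = 6 electrons transferred.
At equilibrium E = 0, so the Nernst equation gives ln K = nFE°/RT = (6)(96485)(1.59)/((8.314)(298)) = 371.52.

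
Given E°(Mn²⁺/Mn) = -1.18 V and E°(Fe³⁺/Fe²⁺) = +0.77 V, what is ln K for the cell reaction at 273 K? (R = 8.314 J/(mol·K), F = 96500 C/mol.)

ln K = 165.8

E°_cell = +0.77 − (-1.18) = 1.95 V, with n = 2 electrons transferred.
At equilibrium E = 0, so the Nernst equation gives ln K = nFE°/RT = (2)(96500)(1.95)/((8.314)(273)) = 165.81.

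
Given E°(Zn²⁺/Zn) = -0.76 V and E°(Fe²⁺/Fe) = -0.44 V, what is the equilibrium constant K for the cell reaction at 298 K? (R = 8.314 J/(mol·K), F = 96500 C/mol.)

6.7 × 10^10

E°_cell = -0.44 − (-0.76) = 0.32 V, with n = 2 electrons transferred.
At equilibrium E = 0, so the Nernst equation gives ln K = nFE°/RT = (2)(96500)(0.32)/((8.314)(298)) = 24.93.
K = e^24.93 = 6.7 × 10^10.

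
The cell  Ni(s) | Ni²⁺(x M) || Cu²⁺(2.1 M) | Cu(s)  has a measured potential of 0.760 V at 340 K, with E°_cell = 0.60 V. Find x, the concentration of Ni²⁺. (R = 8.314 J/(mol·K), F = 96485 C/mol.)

3.8 × 10^-5 M

From the Nernst equation, ln Q = nF(E° − E)/RT = 2×96485×(0.60 − 0.760)/(8.314×340) = -10.922, so Q = 1.8 × 10^-5.
With Q = [Ni²⁺]/[Cu²⁺] and the known concentrations, [Ni²⁺] in the numerator gives [Ni²⁺] = 3.8 × 10^-5 M.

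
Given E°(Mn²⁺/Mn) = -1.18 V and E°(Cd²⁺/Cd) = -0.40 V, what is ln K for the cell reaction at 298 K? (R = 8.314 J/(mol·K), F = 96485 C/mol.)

ln K = 60.8

E°_cell = -0.40 − (-1.18) = 0.78 V, with n = 2 electrons transferred.
At equilibrium E = 0, so the Nernst equation gives ln K = nFE°/RT = (2)(96485)(0.78)/((8.314)(298)) = 60.75.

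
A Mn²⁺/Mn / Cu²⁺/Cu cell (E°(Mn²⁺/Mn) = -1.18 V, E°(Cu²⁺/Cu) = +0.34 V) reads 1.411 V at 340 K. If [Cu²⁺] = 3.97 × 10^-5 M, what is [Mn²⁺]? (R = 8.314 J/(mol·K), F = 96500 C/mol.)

0.068 M

From the Nernst equation, ln Q = nF(E° − E)/RT = 2×96500×(1.52 − 1.411)/(8.314×340) = 7.442, so Q = 1710.
With Q = [Mn²⁺]/[Cu²⁺] and the known concentrations, [Mn²⁺] in the numerator gives [Mn²⁺] = 0.068 M.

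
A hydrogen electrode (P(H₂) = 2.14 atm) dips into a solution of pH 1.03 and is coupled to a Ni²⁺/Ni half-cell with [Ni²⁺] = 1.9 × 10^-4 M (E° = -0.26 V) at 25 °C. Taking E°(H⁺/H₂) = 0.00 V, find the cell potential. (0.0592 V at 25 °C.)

The hydrogen couple is the cathode, so E°_cell = 0.26 V; n = 2.
[H⁺] = 10^(−1.03) = 0.093 M, and Q = [Ni²⁺]·P(H₂) / [H⁺]^2 = 0.0467.
E = E° − (0.0592/2) log Q = 0.26 − (0.0592/2)(-1.331) = 0.299 V.

0.30 V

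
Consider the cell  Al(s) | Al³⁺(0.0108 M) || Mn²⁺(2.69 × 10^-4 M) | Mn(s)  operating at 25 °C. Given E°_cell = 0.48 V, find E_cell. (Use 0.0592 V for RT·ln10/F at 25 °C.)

Balancing electrons gives n = 6; the reaction quotient is Q = [Al³⁺]^2/[Mn²⁺]^3 = 5.99 × 10^6.
At 25 °C, E = E° − (0.0592/n) log Q = 0.48 − (0.0592/6)(6.778) = 0.480 − 0.067 = 0.413 V.

0.413 V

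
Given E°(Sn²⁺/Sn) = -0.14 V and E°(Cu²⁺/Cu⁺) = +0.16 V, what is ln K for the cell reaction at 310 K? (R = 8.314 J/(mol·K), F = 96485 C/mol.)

E°_cell = +0.16 − (-0.14) = 0.30 V, with n = 2 electrons transferred.
At equilibrium E = 0, so the Nernst equation gives ln K = nFE°/RT = (2)(96485)(0.30)/((8.314)(310)) = 22.46.

ln K = 22.5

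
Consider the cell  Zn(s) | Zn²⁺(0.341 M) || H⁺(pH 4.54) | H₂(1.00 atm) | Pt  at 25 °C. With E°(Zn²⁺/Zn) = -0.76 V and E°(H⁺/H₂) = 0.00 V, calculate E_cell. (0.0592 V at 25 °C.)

The hydrogen couple is the cathode, so E°_cell = 0.76 V; n = 2.
[H⁺] = 10^(−4.54) = 2.9 × 10^-5 M, and Q = [Zn²⁺]·P(H₂) / [H⁺]^2 = 4.1 × 10^8.
E = E° − (0.0592/2) log Q = 0.76 − (0.0592/2)(8.613) = 0.505 V.

0.51 V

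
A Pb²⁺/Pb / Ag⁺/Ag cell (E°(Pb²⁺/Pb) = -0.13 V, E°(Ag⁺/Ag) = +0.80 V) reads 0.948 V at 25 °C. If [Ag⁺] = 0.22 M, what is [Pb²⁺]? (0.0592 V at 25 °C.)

0.012 M

From the Nernst equation, log Q = n(E° − E)/0.0592 = 2(0.93 − 0.948)/0.0592 = -0.608, so Q = 0.247.
With Q = [Pb²⁺]/[Ag⁺]^2 and the known concentrations, [Pb²⁺] in the numerator gives [Pb²⁺] = 0.012 M.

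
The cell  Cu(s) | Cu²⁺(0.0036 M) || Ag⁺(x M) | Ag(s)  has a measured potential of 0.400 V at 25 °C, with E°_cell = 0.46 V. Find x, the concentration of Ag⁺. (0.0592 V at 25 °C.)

From the Nernst equation, log Q = n(E° − E)/0.0592 = 2(0.46 − 0.400)/0.0592 = 2.027, so Q = 106.
With Q = [Cu²⁺]/[Ag⁺]^2 and the known concentrations, [Ag⁺]^2 in the denominator gives [Ag⁺] = 0.0058 M.

0.0058 M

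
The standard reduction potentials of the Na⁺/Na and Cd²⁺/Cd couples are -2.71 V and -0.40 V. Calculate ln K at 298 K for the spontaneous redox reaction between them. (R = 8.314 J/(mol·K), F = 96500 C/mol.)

ln K = 179.9

E°_cell = -0.40 − (-2.71) = 2.31 V, with n = 2 electrons transferred.
At equilibrium E = 0, so the Nernst equation gives ln K = nFE°/RT = (2)(96500)(2.31)/((8.314)(298)) = 179.95.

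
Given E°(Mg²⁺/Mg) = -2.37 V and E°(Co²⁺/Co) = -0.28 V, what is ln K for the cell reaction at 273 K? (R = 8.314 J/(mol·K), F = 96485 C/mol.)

ln K = 177.7

E°_cell = -0.28 − (-2.37) = 2.09 V, with n = 2 electrons transferred.
At equilibrium E = 0, so the Nernst equation gives ln K = nFE°/RT = (2)(96485)(2.09)/((8.314)(273)) = 177.69.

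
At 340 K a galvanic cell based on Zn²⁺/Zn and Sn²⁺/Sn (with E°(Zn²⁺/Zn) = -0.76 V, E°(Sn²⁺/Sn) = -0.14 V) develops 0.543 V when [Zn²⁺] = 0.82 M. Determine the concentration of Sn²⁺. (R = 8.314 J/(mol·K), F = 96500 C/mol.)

0.0043 M

From the Nernst equation, ln Q = nF(E° − E)/RT = 2×96500×(0.62 − 0.543)/(8.314×340) = 5.257, so Q = 192.
With Q = [Zn²⁺]/[Sn²⁺] and the known concentrations, [Sn²⁺] in the denominator gives [Sn²⁺] = 0.0043 M.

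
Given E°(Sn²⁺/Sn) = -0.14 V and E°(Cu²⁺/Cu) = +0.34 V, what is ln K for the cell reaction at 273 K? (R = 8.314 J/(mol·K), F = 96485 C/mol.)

ln K = 40.8

E°_cell = +0.34 − (-0.14) = 0.48 V, with n = 2 electrons transferred.
At equilibrium E = 0, so the Nernst equation gives ln K = nFE°/RT = (2)(96485)(0.48)/((8.314)(273)) = 40.81.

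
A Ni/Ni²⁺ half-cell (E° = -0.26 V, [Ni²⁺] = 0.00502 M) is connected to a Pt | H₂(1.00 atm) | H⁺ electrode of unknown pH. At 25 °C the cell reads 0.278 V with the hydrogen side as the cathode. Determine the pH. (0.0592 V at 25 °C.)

E°_cell = 0.26 V and n = 2.
log Q = n(E° − E)/0.0592 = 2×(0.26 − 0.278)/0.0592 = -0.608.
With Q = [Ni²⁺]·P(H₂) / [H⁺]^2, solving for [H⁺] gives log[H⁺] = -0.846, so pH = 0.85.

pH = 0.85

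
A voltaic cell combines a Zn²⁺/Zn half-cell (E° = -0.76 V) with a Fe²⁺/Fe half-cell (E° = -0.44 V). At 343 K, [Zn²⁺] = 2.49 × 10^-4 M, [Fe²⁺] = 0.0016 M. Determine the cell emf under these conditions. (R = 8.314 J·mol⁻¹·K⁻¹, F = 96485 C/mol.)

The Fe²⁺/Fe couple has the higher reduction potential and acts as the cathode, so E°_cell = -0.44 − (-0.76) = 0.32 V.
Balancing electrons gives n = 2; the reaction quotient is Q = [Zn²⁺]/[Fe²⁺] = 0.156.
E = E° − (RT/nF) ln Q = 0.32 − (8.314×343)/(2×96485) × (-1.860) = 0.320 + 0.027 = 0.347 V.

0.347 V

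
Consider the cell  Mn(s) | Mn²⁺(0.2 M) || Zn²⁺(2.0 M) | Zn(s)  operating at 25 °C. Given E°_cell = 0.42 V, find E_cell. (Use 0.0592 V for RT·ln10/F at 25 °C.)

Balancing electrons gives n = 2; the reaction quotient is Q = [Mn²⁺]/[Zn²⁺] = 0.100.
At 25 °C, E = E° − (0.0592/n) log Q = 0.42 − (0.0592/2)(-1.000) = 0.420 + 0.030 = 0.450 V.

0.450 V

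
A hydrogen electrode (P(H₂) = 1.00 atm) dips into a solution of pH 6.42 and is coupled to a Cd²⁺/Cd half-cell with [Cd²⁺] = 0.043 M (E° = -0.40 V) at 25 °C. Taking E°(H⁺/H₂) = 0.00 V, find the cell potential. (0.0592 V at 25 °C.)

The hydrogen couple is the cathode, so E°_cell = 0.40 V; n = 2.
[H⁺] = 10^(−6.42) = 3.8 × 10^-7 M, and Q = [Cd²⁺]·P(H₂) / [H⁺]^2 = 2.97 × 10^11.
E = E° − (0.0592/2) log Q = 0.40 − (0.0592/2)(11.473) = 0.060 V.

0.060 V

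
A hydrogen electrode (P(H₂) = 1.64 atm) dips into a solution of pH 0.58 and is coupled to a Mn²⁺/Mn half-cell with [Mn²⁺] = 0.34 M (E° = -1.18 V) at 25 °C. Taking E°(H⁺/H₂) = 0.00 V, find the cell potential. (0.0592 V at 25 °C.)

The hydrogen couple is the cathode, so E°_cell = 1.18 V; n = 2.
[H⁺] = 10^(−0.58) = 0.26 M, and Q = [Mn²⁺]·P(H₂) / [H⁺]^2 = 8.06.
E = E° − (0.0592/2) log Q = 1.18 − (0.0592/2)(0.906) = 1.153 V.

1.15 V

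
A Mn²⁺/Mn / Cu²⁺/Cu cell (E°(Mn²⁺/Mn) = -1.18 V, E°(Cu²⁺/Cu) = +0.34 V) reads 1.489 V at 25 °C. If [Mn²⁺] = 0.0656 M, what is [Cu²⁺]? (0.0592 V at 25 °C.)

0.0059 M

From the Nernst equation, log Q = n(E° − E)/0.0592 = 2(1.52 − 1.489)/0.0592 = 1.047, so Q = 11.2.
With Q = [Mn²⁺]/[Cu²⁺] and the known concentrations, [Cu²⁺] in the denominator gives [Cu²⁺] = 0.0059 M.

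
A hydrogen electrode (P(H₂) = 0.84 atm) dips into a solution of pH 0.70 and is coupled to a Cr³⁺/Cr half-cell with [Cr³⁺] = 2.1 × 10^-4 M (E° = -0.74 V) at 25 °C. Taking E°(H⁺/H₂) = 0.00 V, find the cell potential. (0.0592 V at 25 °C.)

The hydrogen couple is the cathode, so E°_cell = 0.74 V; n = 6.
[H⁺] = 10^(−0.70) = 0.20 M, and Q = [Cr³⁺]^2·P(H₂)^3 / [H⁺]^6 = 4.14 × 10^-4.
E = E° − (0.0592/6) log Q = 0.74 − (0.0592/6)(-3.383) = 0.773 V.

0.77 V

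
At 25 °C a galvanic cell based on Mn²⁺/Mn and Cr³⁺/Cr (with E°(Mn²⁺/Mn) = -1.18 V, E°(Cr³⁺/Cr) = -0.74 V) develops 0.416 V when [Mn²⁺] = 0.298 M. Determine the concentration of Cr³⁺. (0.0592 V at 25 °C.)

From the Nernst equation, log Q = n(E° − E)/0.0592 = 6(0.44 − 0.416)/0.0592 = 2.432, so Q = 271.
With Q = [Mn²⁺]^3/[Cr³⁺]^2 and the known concentrations, [Cr³⁺]^2 in the denominator gives [Cr³⁺] = 0.0099 M.

0.0099 M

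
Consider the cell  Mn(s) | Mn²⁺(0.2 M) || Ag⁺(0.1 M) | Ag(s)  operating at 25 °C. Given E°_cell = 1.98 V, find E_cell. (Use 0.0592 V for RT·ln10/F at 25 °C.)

Balancing electrons gives n = 2; the reaction quotient is Q = [Mn²⁺]/[Ag⁺]^2 = 20.0.
At 25 °C, E = E° − (0.0592/n) log Q = 1.98 − (0.0592/2)(1.301) = 1.980 − 0.039 = 1.941 V.

1.94 V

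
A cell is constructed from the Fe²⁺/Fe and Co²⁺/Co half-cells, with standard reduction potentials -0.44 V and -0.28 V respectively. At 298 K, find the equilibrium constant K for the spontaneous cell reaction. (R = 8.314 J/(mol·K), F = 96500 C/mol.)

E°_cell = -0.28 − (-0.44) = 0.16 V, with n = 2 electrons transferred.
At equilibrium E = 0, so the Nernst equation gives ln K = nFE°/RT = (2)(96500)(0.16)/((8.314)(298)) = 12.46.
K = e^12.46 = 2.6 × 10^5.

2.6 × 10^5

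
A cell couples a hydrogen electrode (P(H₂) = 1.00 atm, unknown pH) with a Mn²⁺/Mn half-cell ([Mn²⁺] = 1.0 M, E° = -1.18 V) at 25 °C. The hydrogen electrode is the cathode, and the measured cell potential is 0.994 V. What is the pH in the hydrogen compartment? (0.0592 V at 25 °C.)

pH = 3.14

E°_cell = 1.18 V and n = 2.
log Q = n(E° − E)/0.0592 = 2×(1.18 − 0.994)/0.0592 = 6.284.
With Q = [Mn²⁺]·P(H₂) / [H⁺]^2, solving for [H⁺] gives log[H⁺] = -3.142, so pH = 3.14.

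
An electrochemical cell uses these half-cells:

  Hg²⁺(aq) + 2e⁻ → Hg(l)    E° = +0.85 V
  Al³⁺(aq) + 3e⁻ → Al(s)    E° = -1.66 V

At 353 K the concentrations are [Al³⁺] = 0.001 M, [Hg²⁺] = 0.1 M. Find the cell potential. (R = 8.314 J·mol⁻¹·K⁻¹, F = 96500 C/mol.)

2.55 V

The Hg²⁺/Hg couple has the higher reduction potential and acts as the cathode, so E°_cell = +0.85 − (-1.66) = 2.51 V.
Balancing electrons gives n = 6; the reaction quotient is Q = [Al³⁺]^2/[Hg²⁺]^3 = 0.00100.
E = E° − (RT/nF) ln Q = 2.51 − (8.314×353)/(6×96500) × (-6.908) = 2.510 + 0.035 = 2.545 V.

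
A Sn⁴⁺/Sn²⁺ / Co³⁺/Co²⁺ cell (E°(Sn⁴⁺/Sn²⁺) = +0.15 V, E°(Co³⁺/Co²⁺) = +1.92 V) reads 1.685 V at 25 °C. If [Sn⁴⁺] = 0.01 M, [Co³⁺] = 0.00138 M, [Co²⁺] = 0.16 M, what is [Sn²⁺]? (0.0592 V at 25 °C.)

0.18 M

From the Nernst equation, log Q = n(E° − E)/0.0592 = 2(1.77 − 1.685)/0.0592 = 2.872, so Q = 744.
With Q = [Sn⁴⁺]·[Co²⁺]^2/([Sn²⁺]·[Co³⁺]^2) and the known concentrations, [Sn²⁺] in the denominator gives [Sn²⁺] = 0.18 M.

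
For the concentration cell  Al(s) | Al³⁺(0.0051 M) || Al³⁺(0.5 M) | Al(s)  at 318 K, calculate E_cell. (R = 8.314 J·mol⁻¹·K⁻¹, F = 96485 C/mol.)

Both half-cells are Al³⁺/Al, so E°_cell = 0. The concentrated side is the cathode; the cell reaction moves Al³⁺ from high to low concentration with n = 3.
Q = [Al³⁺]_dilute/[Al³⁺]_conc = 0.0051/0.5 = 0.0102.
E = 0 − (RT/nF) ln Q = −((8.314×318)/(3×96485))(-4.585) = 0.0419 V.

0.042 V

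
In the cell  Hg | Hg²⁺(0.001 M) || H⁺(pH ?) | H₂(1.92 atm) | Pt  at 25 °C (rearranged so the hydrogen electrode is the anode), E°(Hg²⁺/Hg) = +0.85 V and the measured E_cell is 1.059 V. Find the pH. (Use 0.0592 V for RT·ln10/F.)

E°_cell = 0.85 V and n = 2.
log Q = n(E° − E)/0.0592 = 2×(0.85 − 1.059)/0.0592 = -7.061.
With Q = [H⁺]^2 / ([Hg²⁺]·P(H₂)), solving for [H⁺] gives log[H⁺] = -4.889, so pH = 4.89.

pH = 4.89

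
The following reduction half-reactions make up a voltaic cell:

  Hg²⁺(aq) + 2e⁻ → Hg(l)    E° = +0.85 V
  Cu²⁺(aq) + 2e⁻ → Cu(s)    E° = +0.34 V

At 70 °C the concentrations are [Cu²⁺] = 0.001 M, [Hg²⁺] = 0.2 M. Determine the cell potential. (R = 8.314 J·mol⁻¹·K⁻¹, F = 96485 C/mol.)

0.588 V

The Hg²⁺/Hg couple has the higher reduction potential and acts as the cathode, so E°_cell = +0.85 − (+0.34) = 0.51 V.
Balancing electrons gives n = 2; the reaction quotient is Q = [Cu²⁺]/[Hg²⁺] = 0.00500.
E = E° − (RT/nF) ln Q = 0.51 − (8.314×343)/(2×96485) × (-5.298) = 0.510 + 0.078 = 0.588 V.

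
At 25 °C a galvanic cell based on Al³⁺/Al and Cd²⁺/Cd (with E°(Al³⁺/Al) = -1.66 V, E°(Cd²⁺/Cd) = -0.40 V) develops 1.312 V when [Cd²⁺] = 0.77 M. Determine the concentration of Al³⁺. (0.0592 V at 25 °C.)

From the Nernst equation, log Q = n(E° − E)/0.0592 = 6(1.26 − 1.312)/0.0592 = -5.270, so Q = 5.37 × 10^-6.
With Q = [Al³⁺]^2/[Cd²⁺]^3 and the known concentrations, [Al³⁺]^2 in the numerator gives [Al³⁺] = 0.0016 M.

0.0016 M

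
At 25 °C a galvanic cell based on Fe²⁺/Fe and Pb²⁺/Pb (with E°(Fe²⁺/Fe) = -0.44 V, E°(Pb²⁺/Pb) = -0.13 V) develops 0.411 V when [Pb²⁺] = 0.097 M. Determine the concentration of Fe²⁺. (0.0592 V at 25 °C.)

3.8 × 10^-5 M

From the Nernst equation, log Q = n(E° − E)/0.0592 = 2(0.31 − 0.411)/0.0592 = -3.412, so Q = 3.87 × 10^-4.
With Q = [Fe²⁺]/[Pb²⁺] and the known concentrations, [Fe²⁺] in the numerator gives [Fe²⁺] = 3.8 × 10^-5 M.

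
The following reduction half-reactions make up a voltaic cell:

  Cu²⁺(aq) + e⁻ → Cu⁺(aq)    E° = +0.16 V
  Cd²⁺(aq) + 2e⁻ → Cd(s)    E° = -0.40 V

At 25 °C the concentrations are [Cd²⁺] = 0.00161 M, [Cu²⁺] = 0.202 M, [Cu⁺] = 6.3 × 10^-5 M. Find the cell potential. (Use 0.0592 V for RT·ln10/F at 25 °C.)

The Cu²⁺/Cu⁺ couple has the higher reduction potential and acts as the cathode, so E°_cell = +0.16 − (-0.40) = 0.56 V.
Balancing electrons gives n = 2; the reaction quotient is Q = [Cd²⁺]·[Cu⁺]^2/[Cu²⁺]^2 = 1.57 × 10^-10.
At 25 °C, E = E° − (0.0592/n) log Q = 0.56 − (0.0592/2)(-9.805) = 0.560 + 0.290 = 0.850 V.

0.850 V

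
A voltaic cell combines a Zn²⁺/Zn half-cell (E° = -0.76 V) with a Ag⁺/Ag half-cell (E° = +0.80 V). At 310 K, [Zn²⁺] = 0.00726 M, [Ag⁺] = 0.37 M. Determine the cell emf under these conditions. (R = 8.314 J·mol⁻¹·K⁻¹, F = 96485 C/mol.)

1.60 V

The Ag⁺/Ag couple has the higher reduction potential and acts as the cathode, so E°_cell = +0.80 − (-0.76) = 1.56 V.
Balancing electrons gives n = 2; the reaction quotient is Q = [Zn²⁺]/[Ag⁺]^2 = 0.0530.
E = E° − (RT/nF) ln Q = 1.56 − (8.314×310)/(2×96485) × (-2.937) = 1.560 + 0.039 = 1.599 V.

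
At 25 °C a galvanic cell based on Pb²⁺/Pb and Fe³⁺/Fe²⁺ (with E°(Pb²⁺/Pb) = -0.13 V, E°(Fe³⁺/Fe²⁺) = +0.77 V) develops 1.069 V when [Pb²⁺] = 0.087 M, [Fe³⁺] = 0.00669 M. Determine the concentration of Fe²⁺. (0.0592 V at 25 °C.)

From the Nernst equation, log Q = n(E° − E)/0.0592 = 2(0.90 − 1.069)/0.0592 = -5.709, so Q = 1.95 × 10^-6.
With Q = [Pb²⁺]·[Fe²⁺]^2/[Fe³⁺]^2 and the known concentrations, [Fe²⁺]^2 in the numerator gives [Fe²⁺] = 3.2 × 10^-5 M.

3.2 × 10^-5 M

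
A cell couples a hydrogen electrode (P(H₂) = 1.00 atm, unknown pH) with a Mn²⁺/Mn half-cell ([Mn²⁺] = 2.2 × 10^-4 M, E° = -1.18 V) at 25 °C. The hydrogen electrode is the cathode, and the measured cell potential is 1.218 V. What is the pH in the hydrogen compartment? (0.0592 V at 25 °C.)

E°_cell = 1.18 V and n = 2.
log Q = n(E° − E)/0.0592 = 2×(1.18 − 1.218)/0.0592 = -1.284.
With Q = [Mn²⁺]·P(H₂) / [H⁺]^2, solving for [H⁺] gives log[H⁺] = -1.187, so pH = 1.19.

pH = 1.19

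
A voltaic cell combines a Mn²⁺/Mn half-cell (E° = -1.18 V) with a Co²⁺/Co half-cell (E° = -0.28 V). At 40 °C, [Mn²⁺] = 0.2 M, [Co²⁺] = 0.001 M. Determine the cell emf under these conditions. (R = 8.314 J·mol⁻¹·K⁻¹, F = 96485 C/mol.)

0.829 V

The Co²⁺/Co couple has the higher reduction potential and acts as the cathode, so E°_cell = -0.28 − (-1.18) = 0.90 V.
Balancing electrons gives n = 2; the reaction quotient is Q = [Mn²⁺]/[Co²⁺] = 200.
E = E° − (RT/nF) ln Q = 0.90 − (8.314×313)/(2×96485) × (5.298) = 0.900 − 0.071 = 0.829 V.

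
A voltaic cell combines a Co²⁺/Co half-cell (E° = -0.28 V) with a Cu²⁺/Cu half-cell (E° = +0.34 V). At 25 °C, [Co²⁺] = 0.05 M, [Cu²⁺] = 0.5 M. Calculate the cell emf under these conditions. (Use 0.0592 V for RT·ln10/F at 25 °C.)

0.650 V

The Cu²⁺/Cu couple has the higher reduction potential and acts as the cathode, so E°_cell = +0.34 − (-0.28) = 0.62 V.
Balancing electrons gives n = 2; the reaction quotient is Q = [Co²⁺]/[Cu²⁺] = 0.100.
At 25 °C, E = E° − (0.0592/n) log Q = 0.62 − (0.0592/2)(-1.000) = 0.620 + 0.030 = 0.650 V.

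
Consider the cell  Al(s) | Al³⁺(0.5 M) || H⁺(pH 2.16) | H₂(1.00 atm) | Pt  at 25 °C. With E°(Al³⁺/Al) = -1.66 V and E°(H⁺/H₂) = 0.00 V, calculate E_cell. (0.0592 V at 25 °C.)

1.54 V

The hydrogen couple is the cathode, so E°_cell = 1.66 V; n = 6.
[H⁺] = 10^(−2.16) = 0.0069 M, and Q = [Al³⁺]^2·P(H₂)^3 / [H⁺]^6 = 2.28 × 10^12.
E = E° − (0.0592/6) log Q = 1.66 − (0.0592/6)(12.358) = 1.538 V.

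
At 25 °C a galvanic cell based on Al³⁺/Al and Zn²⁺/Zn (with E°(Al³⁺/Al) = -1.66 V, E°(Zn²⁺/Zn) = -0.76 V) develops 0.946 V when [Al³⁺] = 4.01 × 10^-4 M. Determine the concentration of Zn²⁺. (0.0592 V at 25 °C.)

From the Nernst equation, log Q = n(E° − E)/0.0592 = 6(0.90 − 0.946)/0.0592 = -4.662, so Q = 2.18 × 10^-5.
With Q = [Al³⁺]^2/[Zn²⁺]^3 and the known concentrations, [Zn²⁺]^3 in the denominator gives [Zn²⁺] = 0.19 M.

0.19 M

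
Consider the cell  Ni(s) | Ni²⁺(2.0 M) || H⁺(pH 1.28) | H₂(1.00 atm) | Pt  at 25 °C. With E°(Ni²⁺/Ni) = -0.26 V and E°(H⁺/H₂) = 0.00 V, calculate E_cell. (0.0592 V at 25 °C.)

The hydrogen couple is the cathode, so E°_cell = 0.26 V; n = 2.
[H⁺] = 10^(−1.28) = 0.052 M, and Q = [Ni²⁺]·P(H₂) / [H⁺]^2 = 726.
E = E° − (0.0592/2) log Q = 0.26 − (0.0592/2)(2.861) = 0.175 V.

0.18 V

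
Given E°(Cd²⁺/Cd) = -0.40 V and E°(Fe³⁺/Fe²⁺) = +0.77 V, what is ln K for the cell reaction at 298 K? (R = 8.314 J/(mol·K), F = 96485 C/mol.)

E°_cell = +0.77 − (-0.40) = 1.17 V, with n = 2 electrons transferred.
At equilibrium E = 0, so the Nernst equation gives ln K = nFE°/RT = (2)(96485)(1.17)/((8.314)(298)) = 91.13.

ln K = 91.1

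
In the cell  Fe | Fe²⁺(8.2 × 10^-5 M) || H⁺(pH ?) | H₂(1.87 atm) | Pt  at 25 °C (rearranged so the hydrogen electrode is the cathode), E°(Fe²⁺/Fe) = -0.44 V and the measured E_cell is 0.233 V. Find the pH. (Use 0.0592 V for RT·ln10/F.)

pH = 5.40

E°_cell = 0.44 V and n = 2.
log Q = n(E° − E)/0.0592 = 2×(0.44 − 0.233)/0.0592 = 6.993.
With Q = [Fe²⁺]·P(H₂) / [H⁺]^2, solving for [H⁺] gives log[H⁺] = -5.404, so pH = 5.40.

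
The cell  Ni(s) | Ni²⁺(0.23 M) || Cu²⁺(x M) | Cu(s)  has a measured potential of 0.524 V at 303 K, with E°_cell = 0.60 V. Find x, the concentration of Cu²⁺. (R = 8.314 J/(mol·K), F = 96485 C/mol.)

From the Nernst equation, ln Q = nF(E° − E)/RT = 2×96485×(0.60 − 0.524)/(8.314×303) = 5.822, so Q = 338.
With Q = [Ni²⁺]/[Cu²⁺] and the known concentrations, [Cu²⁺] in the denominator gives [Cu²⁺] = 6.8 × 10^-4 M.

6.8 × 10^-4 M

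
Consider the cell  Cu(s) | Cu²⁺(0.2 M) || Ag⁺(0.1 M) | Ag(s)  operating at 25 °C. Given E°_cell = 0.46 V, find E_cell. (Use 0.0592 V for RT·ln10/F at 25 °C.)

0.421 V

Balancing electrons gives n = 2; the reaction quotient is Q = [Cu²⁺]/[Ag⁺]^2 = 20.0.
At 25 °C, E = E° − (0.0592/n) log Q = 0.46 − (0.0592/2)(1.301) = 0.460 − 0.039 = 0.421 V.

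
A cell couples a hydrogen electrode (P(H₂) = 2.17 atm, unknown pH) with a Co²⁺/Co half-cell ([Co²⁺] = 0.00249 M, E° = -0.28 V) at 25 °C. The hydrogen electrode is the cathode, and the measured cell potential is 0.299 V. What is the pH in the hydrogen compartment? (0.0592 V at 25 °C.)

E°_cell = 0.28 V and n = 2.
log Q = n(E° − E)/0.0592 = 2×(0.28 − 0.299)/0.0592 = -0.642.
With Q = [Co²⁺]·P(H₂) / [H⁺]^2, solving for [H⁺] gives log[H⁺] = -0.813, so pH = 0.81.

pH = 0.81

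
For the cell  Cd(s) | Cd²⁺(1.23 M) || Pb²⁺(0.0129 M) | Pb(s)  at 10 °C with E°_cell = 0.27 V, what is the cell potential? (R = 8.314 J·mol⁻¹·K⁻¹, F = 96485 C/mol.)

Balancing electrons gives n = 2; the reaction quotient is Q = [Cd²⁺]/[Pb²⁺] = 95.3.
E = E° − (RT/nF) ln Q = 0.27 − (8.314×283)/(2×96485) × (4.558) = 0.270 − 0.056 = 0.214 V.

0.214 V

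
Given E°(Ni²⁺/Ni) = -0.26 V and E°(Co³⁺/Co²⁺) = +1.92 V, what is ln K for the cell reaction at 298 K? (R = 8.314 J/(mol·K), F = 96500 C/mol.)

ln K = 169.8

E°_cell = +1.92 − (-0.26) = 2.18 V, with n = 2 electrons transferred.
At equilibrium E = 0, so the Nernst equation gives ln K = nFE°/RT = (2)(96500)(2.18)/((8.314)(298)) = 169.82.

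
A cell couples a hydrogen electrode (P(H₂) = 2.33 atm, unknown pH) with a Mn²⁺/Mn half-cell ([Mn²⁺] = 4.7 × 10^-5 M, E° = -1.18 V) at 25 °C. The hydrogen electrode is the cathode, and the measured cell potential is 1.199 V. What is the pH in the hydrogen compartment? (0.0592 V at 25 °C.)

pH = 1.66

E°_cell = 1.18 V and n = 2.
log Q = n(E° − E)/0.0592 = 2×(1.18 − 1.199)/0.0592 = -0.642.
With Q = [Mn²⁺]·P(H₂) / [H⁺]^2, solving for [H⁺] gives log[H⁺] = -1.659, so pH = 1.66.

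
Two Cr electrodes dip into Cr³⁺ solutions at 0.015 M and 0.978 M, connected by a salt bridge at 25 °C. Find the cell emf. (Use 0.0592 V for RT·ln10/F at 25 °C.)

Both half-cells are Cr³⁺/Cr, so E°_cell = 0. The concentrated side is the cathode; the cell reaction moves Cr³⁺ from high to low concentration with n = 3.
Q = [Cr³⁺]_dilute/[Cr³⁺]_conc = 0.015/0.978 = 0.0153.
E = 0 − (0.0592/3) log Q = −(0.0592/3)(-1.814) = 0.0358 V.

0.036 V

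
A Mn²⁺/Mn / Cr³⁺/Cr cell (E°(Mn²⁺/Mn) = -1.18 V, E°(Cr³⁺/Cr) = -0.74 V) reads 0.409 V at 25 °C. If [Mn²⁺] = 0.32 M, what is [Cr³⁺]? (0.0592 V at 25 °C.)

0.0049 M

From the Nernst equation, log Q = n(E° − E)/0.0592 = 6(0.44 − 0.409)/0.0592 = 3.142, so Q = 1390.
With Q = [Mn²⁺]^3/[Cr³⁺]^2 and the known concentrations, [Cr³⁺]^2 in the denominator gives [Cr³⁺] = 0.0049 M.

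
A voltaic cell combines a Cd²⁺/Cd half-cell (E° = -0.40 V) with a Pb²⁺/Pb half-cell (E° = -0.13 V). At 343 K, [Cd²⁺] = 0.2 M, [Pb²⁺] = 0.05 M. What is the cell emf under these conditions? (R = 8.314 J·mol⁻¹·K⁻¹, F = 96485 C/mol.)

The Pb²⁺/Pb couple has the higher reduction potential and acts as the cathode, so E°_cell = -0.13 − (-0.40) = 0.27 V.
Balancing electrons gives n = 2; the reaction quotient is Q = [Cd²⁺]/[Pb²⁺] = 4.00.
E = E° − (RT/nF) ln Q = 0.27 − (8.314×343)/(2×96485) × (1.386) = 0.270 − 0.020 = 0.250 V.

0.250 V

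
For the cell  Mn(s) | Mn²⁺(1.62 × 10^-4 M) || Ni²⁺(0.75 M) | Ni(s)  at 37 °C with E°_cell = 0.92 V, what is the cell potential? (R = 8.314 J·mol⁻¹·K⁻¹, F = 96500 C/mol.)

1.03 V

Balancing electrons gives n = 2; the reaction quotient is Q = [Mn²⁺]/[Ni²⁺] = 2.16 × 10^-4.
E = E° − (RT/nF) ln Q = 0.92 − (8.314×310)/(2×96500) × (-8.440) = 0.920 + 0.113 = 1.033 V.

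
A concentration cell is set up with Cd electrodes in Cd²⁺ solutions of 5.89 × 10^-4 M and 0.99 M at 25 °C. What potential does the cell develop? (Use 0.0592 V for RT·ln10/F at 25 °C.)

Both half-cells are Cd²⁺/Cd, so E°_cell = 0. The concentrated side is the cathode; the cell reaction moves Cd²⁺ from high to low concentration with n = 2.
Q = [Cd²⁺]_dilute/[Cd²⁺]_conc = 5.89 × 10^-4/0.99 = 5.95 × 10^-4.
E = 0 − (0.0592/2) log Q = −(0.0592/2)(-3.226) = 0.0955 V.

0.095 V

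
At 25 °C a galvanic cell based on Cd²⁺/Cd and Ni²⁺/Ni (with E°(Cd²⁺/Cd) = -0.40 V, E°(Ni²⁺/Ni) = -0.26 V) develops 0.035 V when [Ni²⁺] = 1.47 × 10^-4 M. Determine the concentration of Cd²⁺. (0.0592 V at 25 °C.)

0.52 M

From the Nernst equation, log Q = n(E° − E)/0.0592 = 2(0.14 − 0.035)/0.0592 = 3.547, so Q = 3530.
With Q = [Cd²⁺]/[Ni²⁺] and the known concentrations, [Cd²⁺] in the numerator gives [Cd²⁺] = 0.52 M.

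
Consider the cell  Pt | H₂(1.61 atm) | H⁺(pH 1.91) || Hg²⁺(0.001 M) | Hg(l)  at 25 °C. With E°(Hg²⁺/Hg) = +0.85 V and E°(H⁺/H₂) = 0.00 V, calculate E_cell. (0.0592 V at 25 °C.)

The Hg²⁺/Hg couple is the cathode, so E°_cell = 0.85 V; n = 2.
[H⁺] = 10^(−1.91) = 0.012 M, and Q = [H⁺]^2 / ([Hg²⁺]·P(H₂)) = 0.0940.
E = E° − (0.0592/2) log Q = 0.85 − (0.0592/2)(-1.027) = 0.880 V.

0.88 V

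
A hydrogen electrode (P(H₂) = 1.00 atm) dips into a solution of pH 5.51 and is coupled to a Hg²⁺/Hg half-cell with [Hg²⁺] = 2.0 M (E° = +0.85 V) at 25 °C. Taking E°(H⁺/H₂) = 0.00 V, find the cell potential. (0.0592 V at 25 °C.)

1.19 V

The Hg²⁺/Hg couple is the cathode, so E°_cell = 0.85 V; n = 2.
[H⁺] = 10^(−5.51) = 3.1 × 10^-6 M, and Q = [H⁺]^2 / ([Hg²⁺]·P(H₂)) = 4.77 × 10^-12.
E = E° − (0.0592/2) log Q = 0.85 − (0.0592/2)(-11.321) = 1.185 V.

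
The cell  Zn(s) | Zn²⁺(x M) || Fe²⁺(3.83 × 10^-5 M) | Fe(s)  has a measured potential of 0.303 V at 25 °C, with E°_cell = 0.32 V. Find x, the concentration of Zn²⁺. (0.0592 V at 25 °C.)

1.4 × 10^-4 M

From the Nernst equation, log Q = n(E° − E)/0.0592 = 2(0.32 − 0.303)/0.0592 = 0.574, so Q = 3.75.
With Q = [Zn²⁺]/[Fe²⁺] and the known concentrations, [Zn²⁺] in the numerator gives [Zn²⁺] = 1.4 × 10^-4 M.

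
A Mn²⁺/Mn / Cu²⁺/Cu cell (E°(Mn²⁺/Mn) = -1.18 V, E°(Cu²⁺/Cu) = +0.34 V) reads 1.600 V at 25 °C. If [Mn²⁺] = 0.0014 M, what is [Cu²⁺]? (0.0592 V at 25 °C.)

0.71 M

From the Nernst equation, log Q = n(E° − E)/0.0592 = 2(1.52 − 1.600)/0.0592 = -2.703, so Q = 0.00198.
With Q = [Mn²⁺]/[Cu²⁺] and the known concentrations, [Cu²⁺] in the denominator gives [Cu²⁺] = 0.71 M.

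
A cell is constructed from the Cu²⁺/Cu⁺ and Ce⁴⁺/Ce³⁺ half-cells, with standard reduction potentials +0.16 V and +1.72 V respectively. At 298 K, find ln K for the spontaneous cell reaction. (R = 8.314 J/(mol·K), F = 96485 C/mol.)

ln K = 60.8

E°_cell = +1.72 − (+0.16) = 1.56 V, with n = 1 electron transferred.
At equilibrium E = 0, so the Nernst equation gives ln K = nFE°/RT = (1)(96485)(1.56)/((8.314)(298)) = 60.75.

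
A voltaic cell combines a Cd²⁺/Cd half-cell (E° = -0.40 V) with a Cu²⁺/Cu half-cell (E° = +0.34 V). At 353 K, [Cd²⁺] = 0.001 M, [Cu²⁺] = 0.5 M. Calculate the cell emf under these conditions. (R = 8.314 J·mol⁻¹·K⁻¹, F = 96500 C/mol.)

0.835 V

The Cu²⁺/Cu couple has the higher reduction potential and acts as the cathode, so E°_cell = +0.34 − (-0.40) = 0.74 V.
Balancing electrons gives n = 2; the reaction quotient is Q = [Cd²⁺]/[Cu²⁺] = 0.00200.
E = E° − (RT/nF) ln Q = 0.74 − (8.314×353)/(2×96500) × (-6.215) = 0.740 + 0.095 = 0.835 V.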